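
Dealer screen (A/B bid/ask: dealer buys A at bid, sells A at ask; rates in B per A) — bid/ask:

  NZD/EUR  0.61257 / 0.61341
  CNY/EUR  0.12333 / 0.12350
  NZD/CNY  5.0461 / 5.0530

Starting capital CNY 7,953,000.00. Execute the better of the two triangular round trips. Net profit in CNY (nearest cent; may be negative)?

Net profit: CNY 115,721.30

Best loop CNY → EUR → NZD → CNY:
CNY 7,953,000.00 × 0.12333 (sell CNY at bid) = EUR 980,843.49
EUR 980,843.49 ÷ 0.61341 (buy NZD at ask) = NZD 1,599,001.47
NZD 1,599,001.47 × 5.0461 (sell NZD at bid) = CNY 8,068,721.30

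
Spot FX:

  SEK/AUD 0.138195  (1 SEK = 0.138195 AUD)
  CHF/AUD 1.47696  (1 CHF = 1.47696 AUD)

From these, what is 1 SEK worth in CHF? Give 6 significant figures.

SEK/CHF = 0.0935672

1 SEK × 0.138195 = 0.138195 AUD
0.138195 AUD ÷ 1.47696 = 0.0935672 CHF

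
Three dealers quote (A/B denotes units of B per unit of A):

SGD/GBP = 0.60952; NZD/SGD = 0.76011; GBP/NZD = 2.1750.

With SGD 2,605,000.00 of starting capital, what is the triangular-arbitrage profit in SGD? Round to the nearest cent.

Profitable loop is SGD → GBP → NZD → SGD:
SGD 2,605,000.00 × 0.60952 = GBP 1,587,799.60
GBP 1,587,799.60 × 2.1750 = NZD 3,453,464.13
NZD 3,453,464.13 × 0.76011 = SGD 2,625,012.62
Profit = SGD 2,625,012.62 − SGD 2,605,000.00

Profit: SGD 20,012.62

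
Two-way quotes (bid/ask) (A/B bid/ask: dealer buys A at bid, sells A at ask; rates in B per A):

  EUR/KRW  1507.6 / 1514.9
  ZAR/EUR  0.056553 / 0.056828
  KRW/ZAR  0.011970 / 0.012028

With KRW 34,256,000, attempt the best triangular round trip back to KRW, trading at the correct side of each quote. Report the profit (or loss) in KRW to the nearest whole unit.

Best loop KRW → ZAR → EUR → KRW:
KRW 34,256,000 × 0.011970 (sell KRW at bid) = ZAR 410,044.32
ZAR 410,044.32 × 0.056553 (sell ZAR at bid) = EUR 23,189.24
EUR 23,189.24 × 1507.6 (sell EUR at bid) = KRW 34,960,093

Net profit: KRW 704,093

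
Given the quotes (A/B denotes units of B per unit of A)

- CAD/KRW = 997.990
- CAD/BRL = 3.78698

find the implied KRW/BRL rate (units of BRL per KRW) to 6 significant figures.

1 KRW ÷ 997.990 = 0.00100201 CAD
0.00100201 CAD × 3.78698 = 0.00379461 BRL

KRW/BRL = 0.00379461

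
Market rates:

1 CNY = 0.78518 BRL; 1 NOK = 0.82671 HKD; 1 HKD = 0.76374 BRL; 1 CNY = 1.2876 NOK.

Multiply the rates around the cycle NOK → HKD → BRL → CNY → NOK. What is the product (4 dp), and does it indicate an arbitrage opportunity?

Around NOK → HKD → BRL → CNY → NOK: 1 × 0.82671 × 0.76374 ÷ 0.78518 × 1.2876 = 1.035405
Product > 1; profitable direction is NOK → HKD → BRL → CNY → NOK.

1.0354 (arbitrage exists)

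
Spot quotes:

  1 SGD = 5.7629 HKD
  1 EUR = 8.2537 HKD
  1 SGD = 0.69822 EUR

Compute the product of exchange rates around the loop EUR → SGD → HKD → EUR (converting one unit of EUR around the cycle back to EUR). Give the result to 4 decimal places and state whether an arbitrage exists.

Around EUR → SGD → HKD → EUR: 1 ÷ 0.69822 × 5.7629 ÷ 8.2537 = 1.000000
Product ≈ 1 (deviation 0.000%, within rounding noise).

1.0000 (no arbitrage)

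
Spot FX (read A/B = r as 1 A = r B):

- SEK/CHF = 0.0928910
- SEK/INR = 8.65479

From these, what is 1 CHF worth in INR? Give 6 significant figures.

1 CHF ÷ 0.0928910 = 10.7653 SEK
10.7653 SEK × 8.65479 = 93.1715 INR

CHF/INR = 93.1715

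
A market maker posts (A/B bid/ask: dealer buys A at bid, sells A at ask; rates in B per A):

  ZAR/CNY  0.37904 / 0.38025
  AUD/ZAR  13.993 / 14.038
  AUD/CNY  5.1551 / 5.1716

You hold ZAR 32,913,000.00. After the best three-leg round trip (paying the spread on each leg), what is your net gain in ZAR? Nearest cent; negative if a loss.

Best loop ZAR → CNY → AUD → ZAR:
ZAR 32,913,000.00 × 0.37904 (sell ZAR at bid) = CNY 12,475,343.52
CNY 12,475,343.52 ÷ 5.1716 (buy AUD at ask) = AUD 2,412,279.28
AUD 2,412,279.28 × 13.993 (sell AUD at bid) = ZAR 33,755,023.95

Net profit: ZAR 842,023.95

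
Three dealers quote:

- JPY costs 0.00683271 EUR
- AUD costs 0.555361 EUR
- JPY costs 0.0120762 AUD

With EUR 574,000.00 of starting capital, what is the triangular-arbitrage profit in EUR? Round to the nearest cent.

Profit: EUR 10,789.01

Profitable loop is EUR → AUD → JPY → EUR:
EUR 574,000.00 ÷ 0.555361 = AUD 1,033,561.95
AUD 1,033,561.95 ÷ 0.0120762 = JPY 85,586,687
JPY 85,586,687 × 0.00683271 = EUR 584,789.01
Profit = EUR 584,789.01 − EUR 574,000.00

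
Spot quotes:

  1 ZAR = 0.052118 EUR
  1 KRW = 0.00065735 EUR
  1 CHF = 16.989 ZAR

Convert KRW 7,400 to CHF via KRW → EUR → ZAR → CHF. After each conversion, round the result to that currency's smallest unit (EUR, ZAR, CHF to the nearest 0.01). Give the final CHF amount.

KRW 7,400 × 0.00065735 = EUR 4.86
EUR 4.86 ÷ 0.052118 = ZAR 93.25
ZAR 93.25 ÷ 16.989 = CHF 5.49

CHF 5.49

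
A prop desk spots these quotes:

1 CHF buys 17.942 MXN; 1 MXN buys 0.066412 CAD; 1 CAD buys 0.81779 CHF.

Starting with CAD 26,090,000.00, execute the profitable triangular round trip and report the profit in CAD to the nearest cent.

Profit: CAD 684,099.43

Profitable loop is CAD → MXN → CHF → CAD:
CAD 26,090,000.00 ÷ 0.066412 = MXN 392,850,689.63
MXN 392,850,689.63 ÷ 17.942 = CHF 21,895,590.77
CHF 21,895,590.77 ÷ 0.81779 = CAD 26,774,099.43
Profit = CAD 26,774,099.43 − CAD 26,090,000.00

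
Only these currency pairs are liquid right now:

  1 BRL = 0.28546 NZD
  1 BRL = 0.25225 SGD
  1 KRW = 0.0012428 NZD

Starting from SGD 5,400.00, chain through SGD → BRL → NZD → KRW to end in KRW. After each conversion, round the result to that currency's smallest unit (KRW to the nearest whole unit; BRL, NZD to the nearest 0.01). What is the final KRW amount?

KRW 4,917,074

SGD 5,400.00 ÷ 0.25225 = BRL 21,407.33
BRL 21,407.33 × 0.28546 = NZD 6,110.94
NZD 6,110.94 ÷ 0.0012428 = KRW 4,917,074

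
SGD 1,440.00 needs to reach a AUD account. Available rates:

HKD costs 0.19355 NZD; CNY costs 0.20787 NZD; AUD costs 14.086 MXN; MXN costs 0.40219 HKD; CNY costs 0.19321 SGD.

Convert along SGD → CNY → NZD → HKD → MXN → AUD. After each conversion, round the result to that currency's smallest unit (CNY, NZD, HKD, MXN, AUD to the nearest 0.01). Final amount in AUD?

AUD 1,412.90

SGD 1,440.00 ÷ 0.19321 = CNY 7,453.03
CNY 7,453.03 × 0.20787 = NZD 1,549.26
NZD 1,549.26 ÷ 0.19355 = HKD 8,004.44
HKD 8,004.44 ÷ 0.40219 = MXN 19,902.14
MXN 19,902.14 ÷ 14.086 = AUD 1,412.90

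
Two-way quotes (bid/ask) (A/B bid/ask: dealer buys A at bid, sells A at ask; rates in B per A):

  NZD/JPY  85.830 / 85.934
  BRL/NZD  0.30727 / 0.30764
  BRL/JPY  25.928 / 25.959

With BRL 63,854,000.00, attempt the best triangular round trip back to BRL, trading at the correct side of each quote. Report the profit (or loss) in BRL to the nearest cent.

Net profit: BRL 1,018,318.92

Best loop BRL → NZD → JPY → BRL:
BRL 63,854,000.00 × 0.30727 (sell BRL at bid) = NZD 19,620,418.58
NZD 19,620,418.58 × 85.830 (sell NZD at bid) = JPY 1,684,020,527
JPY 1,684,020,527 ÷ 25.959 (buy BRL at ask) = BRL 64,872,318.92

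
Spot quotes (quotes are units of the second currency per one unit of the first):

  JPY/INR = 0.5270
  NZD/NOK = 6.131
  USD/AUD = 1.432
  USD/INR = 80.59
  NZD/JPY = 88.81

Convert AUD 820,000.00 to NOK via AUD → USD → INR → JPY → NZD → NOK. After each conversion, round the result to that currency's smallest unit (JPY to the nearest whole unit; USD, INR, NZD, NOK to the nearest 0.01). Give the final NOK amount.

AUD 820,000.00 ÷ 1.432 = USD 572,625.70
USD 572,625.70 × 80.59 = INR 46,147,905.16
INR 46,147,905.16 ÷ 0.5270 = JPY 87,567,182
JPY 87,567,182 ÷ 88.81 = NZD 986,005.88
NZD 986,005.88 × 6.131 = NOK 6,045,202.05

NOK 6,045,202.05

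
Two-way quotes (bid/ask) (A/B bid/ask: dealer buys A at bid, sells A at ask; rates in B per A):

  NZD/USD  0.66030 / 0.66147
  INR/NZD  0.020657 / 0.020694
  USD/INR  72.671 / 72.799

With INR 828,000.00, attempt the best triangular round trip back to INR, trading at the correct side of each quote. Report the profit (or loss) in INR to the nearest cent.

Net profit: INR 2,903.00

Best loop INR → USD → NZD → INR:
INR 828,000.00 ÷ 72.799 (buy USD at ask) = USD 11,373.78
USD 11,373.78 ÷ 0.66147 (buy NZD at ask) = NZD 17,194.71
NZD 17,194.71 ÷ 0.020694 (buy INR at ask) = INR 830,903.00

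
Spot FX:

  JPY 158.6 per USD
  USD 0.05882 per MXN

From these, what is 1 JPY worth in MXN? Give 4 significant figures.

JPY/MXN = 0.1072

1 JPY ÷ 158.6 = 0.00630517 USD
0.00630517 USD ÷ 0.05882 = 0.107194 MXN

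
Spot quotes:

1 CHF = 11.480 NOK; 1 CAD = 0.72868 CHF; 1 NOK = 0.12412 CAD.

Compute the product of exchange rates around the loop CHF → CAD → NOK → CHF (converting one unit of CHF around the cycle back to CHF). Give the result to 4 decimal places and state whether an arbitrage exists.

Around CHF → CAD → NOK → CHF: 1 ÷ 0.72868 ÷ 0.12412 ÷ 11.480 = 0.963118
Product < 1; profitable direction is CHF → NOK → CAD → CHF.

0.9631 (arbitrage exists)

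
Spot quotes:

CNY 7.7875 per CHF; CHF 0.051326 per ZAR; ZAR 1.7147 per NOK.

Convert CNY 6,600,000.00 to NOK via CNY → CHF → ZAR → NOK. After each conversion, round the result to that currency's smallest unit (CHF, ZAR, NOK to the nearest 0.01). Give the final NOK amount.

NOK 9,629,867.45

CNY 6,600,000.00 ÷ 7.7875 = CHF 847,512.04
CHF 847,512.04 ÷ 0.051326 = ZAR 16,512,333.71
ZAR 16,512,333.71 ÷ 1.7147 = NOK 9,629,867.45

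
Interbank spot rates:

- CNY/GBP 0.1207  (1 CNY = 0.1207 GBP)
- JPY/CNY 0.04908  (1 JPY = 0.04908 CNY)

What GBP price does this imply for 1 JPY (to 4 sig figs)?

1 JPY × 0.04908 = 0.04908 CNY
0.04908 CNY × 0.1207 = 0.00592396 GBP

JPY/GBP = 0.005924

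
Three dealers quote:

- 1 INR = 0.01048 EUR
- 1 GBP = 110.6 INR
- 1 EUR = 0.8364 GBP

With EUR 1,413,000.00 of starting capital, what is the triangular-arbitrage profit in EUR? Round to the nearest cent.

Profit: EUR 44,510.62

Profitable loop is EUR → INR → GBP → EUR:
EUR 1,413,000.00 ÷ 0.01048 = INR 134,828,244.27
INR 134,828,244.27 ÷ 110.6 = GBP 1,219,061.88
GBP 1,219,061.88 ÷ 0.8364 = EUR 1,457,510.62
Profit = EUR 1,457,510.62 − EUR 1,413,000.00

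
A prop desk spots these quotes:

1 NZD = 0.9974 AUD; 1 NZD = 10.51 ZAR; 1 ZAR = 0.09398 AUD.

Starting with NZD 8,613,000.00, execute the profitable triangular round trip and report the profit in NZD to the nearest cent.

Profit: NZD 84,324.11

Profitable loop is NZD → AUD → ZAR → NZD:
NZD 8,613,000.00 × 0.9974 = AUD 8,590,606.20
AUD 8,590,606.20 ÷ 0.09398 = ZAR 91,408,876.36
ZAR 91,408,876.36 ÷ 10.51 = NZD 8,697,324.11
Profit = NZD 8,697,324.11 − NZD 8,613,000.00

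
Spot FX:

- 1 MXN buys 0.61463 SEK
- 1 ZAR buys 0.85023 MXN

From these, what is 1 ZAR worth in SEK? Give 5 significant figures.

ZAR/SEK = 0.52258

1 ZAR × 0.85023 = 0.85023 MXN
0.85023 MXN × 0.61463 = 0.522577 SEK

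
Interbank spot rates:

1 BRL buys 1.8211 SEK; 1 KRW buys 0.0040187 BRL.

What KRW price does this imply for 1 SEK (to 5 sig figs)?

SEK/KRW = 136.64

1 SEK ÷ 1.8211 = 0.549119 BRL
0.549119 BRL ÷ 0.0040187 = 136.641 KRW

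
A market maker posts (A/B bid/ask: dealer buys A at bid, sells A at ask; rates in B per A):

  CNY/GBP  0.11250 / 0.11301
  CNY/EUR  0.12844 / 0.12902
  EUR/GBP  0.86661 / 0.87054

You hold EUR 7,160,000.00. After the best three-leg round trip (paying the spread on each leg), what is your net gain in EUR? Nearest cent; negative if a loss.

Net profit: EUR 11,661.39

Best loop EUR → CNY → GBP → EUR:
EUR 7,160,000.00 ÷ 0.12902 (buy CNY at ask) = CNY 55,495,272.05
CNY 55,495,272.05 × 0.11250 (sell CNY at bid) = GBP 6,243,218.11
GBP 6,243,218.11 ÷ 0.87054 (buy EUR at ask) = EUR 7,171,661.39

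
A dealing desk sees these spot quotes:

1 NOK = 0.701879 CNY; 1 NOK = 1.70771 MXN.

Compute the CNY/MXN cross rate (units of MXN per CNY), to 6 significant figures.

CNY/MXN = 2.43305

1 CNY ÷ 0.701879 = 1.42475 NOK
1.42475 NOK × 1.70771 = 2.43305 MXN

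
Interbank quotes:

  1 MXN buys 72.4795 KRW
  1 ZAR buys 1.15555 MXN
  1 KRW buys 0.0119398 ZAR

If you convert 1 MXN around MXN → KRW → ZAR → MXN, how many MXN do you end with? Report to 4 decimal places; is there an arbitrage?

1.0000 (no arbitrage)

Around MXN → KRW → ZAR → MXN: 1 × 72.4795 × 0.0119398 × 1.15555 = 1.000002
Product ≈ 1 (deviation 0.000%, within rounding noise).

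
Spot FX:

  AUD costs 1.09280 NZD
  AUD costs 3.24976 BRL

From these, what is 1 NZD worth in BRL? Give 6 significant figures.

1 NZD ÷ 1.09280 = 0.915081 AUD
0.915081 AUD × 3.24976 = 2.97379 BRL

NZD/BRL = 2.97379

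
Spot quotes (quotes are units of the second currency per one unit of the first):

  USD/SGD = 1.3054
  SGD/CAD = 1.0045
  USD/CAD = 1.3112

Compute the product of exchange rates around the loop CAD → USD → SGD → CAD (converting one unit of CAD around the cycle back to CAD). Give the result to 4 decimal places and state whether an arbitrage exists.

1.0001 (no arbitrage)

Around CAD → USD → SGD → CAD: 1 ÷ 1.3112 × 1.3054 × 1.0045 = 1.000057
Product ≈ 1 (deviation 0.006%, within rounding noise).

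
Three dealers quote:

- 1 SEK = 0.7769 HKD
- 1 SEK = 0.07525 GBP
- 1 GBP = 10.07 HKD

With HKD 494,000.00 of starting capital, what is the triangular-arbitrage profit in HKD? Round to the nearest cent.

Profitable loop is HKD → GBP → SEK → HKD:
HKD 494,000.00 ÷ 10.07 = GBP 49,056.60
GBP 49,056.60 ÷ 0.07525 = SEK 651,915.00
SEK 651,915.00 × 0.7769 = HKD 506,472.76
Profit = HKD 506,472.76 − HKD 494,000.00

Profit: HKD 12,472.76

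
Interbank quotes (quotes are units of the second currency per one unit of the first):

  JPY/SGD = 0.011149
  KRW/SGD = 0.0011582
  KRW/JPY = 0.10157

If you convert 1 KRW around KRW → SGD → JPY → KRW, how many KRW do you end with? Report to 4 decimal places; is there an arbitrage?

Around KRW → SGD → JPY → KRW: 1 × 0.0011582 ÷ 0.011149 ÷ 0.10157 = 1.022780
Product > 1; profitable direction is KRW → SGD → JPY → KRW.

1.0228 (arbitrage exists)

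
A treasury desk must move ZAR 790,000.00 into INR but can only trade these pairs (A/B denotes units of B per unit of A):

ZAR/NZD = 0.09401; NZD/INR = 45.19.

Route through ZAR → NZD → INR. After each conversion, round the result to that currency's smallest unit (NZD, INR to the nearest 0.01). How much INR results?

ZAR 790,000.00 × 0.09401 = NZD 74,267.90
NZD 74,267.90 × 45.19 = INR 3,356,166.40

INR 3,356,166.40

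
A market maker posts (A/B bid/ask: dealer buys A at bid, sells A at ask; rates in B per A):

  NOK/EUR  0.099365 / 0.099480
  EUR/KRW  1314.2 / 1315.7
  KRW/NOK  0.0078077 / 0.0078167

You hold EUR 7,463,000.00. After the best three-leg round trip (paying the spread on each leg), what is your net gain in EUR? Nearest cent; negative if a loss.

Best loop EUR → KRW → NOK → EUR:
EUR 7,463,000.00 × 1314.2 (sell EUR at bid) = KRW 9,807,874,600
KRW 9,807,874,600 × 0.0078077 (sell KRW at bid) = NOK 76,576,942.51
NOK 76,576,942.51 × 0.099365 (sell NOK at bid) = EUR 7,609,067.89

Net profit: EUR 146,067.89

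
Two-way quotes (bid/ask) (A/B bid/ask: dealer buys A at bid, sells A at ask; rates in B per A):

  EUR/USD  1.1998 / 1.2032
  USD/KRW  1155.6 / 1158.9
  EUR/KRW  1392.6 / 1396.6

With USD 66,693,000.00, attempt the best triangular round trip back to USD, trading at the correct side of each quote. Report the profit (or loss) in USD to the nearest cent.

Net result: USD -85,542.23 (no profitable arbitrage after spreads)

Best loop USD → EUR → KRW → USD:
USD 66,693,000.00 ÷ 1.2032 (buy EUR at ask) = EUR 55,429,687.50
EUR 55,429,687.50 × 1392.6 (sell EUR at bid) = KRW 77,191,382,812
KRW 77,191,382,812 ÷ 1158.9 (buy USD at ask) = USD 66,607,457.77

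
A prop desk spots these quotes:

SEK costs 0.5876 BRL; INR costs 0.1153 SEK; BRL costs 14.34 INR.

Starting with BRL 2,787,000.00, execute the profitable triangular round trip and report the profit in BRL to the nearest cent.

Profitable loop is BRL → SEK → INR → BRL:
BRL 2,787,000.00 ÷ 0.5876 = SEK 4,743,022.46
SEK 4,743,022.46 ÷ 0.1153 = INR 41,136,361.36
INR 41,136,361.36 ÷ 14.34 = BRL 2,868,644.45
Profit = BRL 2,868,644.45 − BRL 2,787,000.00

Profit: BRL 81,644.45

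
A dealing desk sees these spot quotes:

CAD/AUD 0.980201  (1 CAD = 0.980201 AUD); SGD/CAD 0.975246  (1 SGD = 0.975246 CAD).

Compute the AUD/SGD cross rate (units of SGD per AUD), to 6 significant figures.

AUD/SGD = 1.04609

1 AUD ÷ 0.980201 = 1.0202 CAD
1.0202 CAD ÷ 0.975246 = 1.04609 SGD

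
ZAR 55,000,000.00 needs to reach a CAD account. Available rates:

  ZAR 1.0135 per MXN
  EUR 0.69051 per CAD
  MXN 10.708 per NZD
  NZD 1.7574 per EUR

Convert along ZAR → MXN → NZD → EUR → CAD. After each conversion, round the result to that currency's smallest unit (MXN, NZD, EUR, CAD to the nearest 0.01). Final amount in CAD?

CAD 4,176,283.57

ZAR 55,000,000.00 ÷ 1.0135 = MXN 54,267,390.23
MXN 54,267,390.23 ÷ 10.708 = NZD 5,067,929.61
NZD 5,067,929.61 ÷ 1.7574 = EUR 2,883,765.57
EUR 2,883,765.57 ÷ 0.69051 = CAD 4,176,283.57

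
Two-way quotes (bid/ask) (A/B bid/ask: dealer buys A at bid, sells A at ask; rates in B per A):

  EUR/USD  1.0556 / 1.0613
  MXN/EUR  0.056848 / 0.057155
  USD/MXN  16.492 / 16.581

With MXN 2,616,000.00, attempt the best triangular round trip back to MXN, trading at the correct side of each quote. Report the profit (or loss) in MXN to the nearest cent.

Best loop MXN → USD → EUR → MXN:
MXN 2,616,000.00 ÷ 16.581 (buy USD at ask) = USD 157,770.94
USD 157,770.94 ÷ 1.0613 (buy EUR at ask) = EUR 148,658.20
EUR 148,658.20 ÷ 0.057155 (buy MXN at ask) = MXN 2,600,965.71

Net result: MXN -15,034.29 (no profitable arbitrage after spreads)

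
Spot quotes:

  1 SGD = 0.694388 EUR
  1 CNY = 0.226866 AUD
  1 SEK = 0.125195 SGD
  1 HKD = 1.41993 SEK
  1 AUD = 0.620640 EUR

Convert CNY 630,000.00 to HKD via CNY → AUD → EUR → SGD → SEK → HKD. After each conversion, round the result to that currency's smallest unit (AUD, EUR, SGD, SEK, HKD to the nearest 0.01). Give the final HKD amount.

HKD 718,610.56

CNY 630,000.00 × 0.226866 = AUD 142,925.58
AUD 142,925.58 × 0.620640 = EUR 88,705.33
EUR 88,705.33 ÷ 0.694388 = SGD 127,746.06
SGD 127,746.06 ÷ 0.125195 = SEK 1,020,376.69
SEK 1,020,376.69 ÷ 1.41993 = HKD 718,610.56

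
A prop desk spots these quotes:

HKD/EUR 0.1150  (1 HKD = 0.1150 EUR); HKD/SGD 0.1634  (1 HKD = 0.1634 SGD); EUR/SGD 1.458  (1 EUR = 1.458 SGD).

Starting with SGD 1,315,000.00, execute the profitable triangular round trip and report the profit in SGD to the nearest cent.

Profit: SGD 34,363.83

Profitable loop is SGD → HKD → EUR → SGD:
SGD 1,315,000.00 ÷ 0.1634 = HKD 8,047,735.62
HKD 8,047,735.62 × 0.1150 = EUR 925,489.60
EUR 925,489.60 × 1.458 = SGD 1,349,363.83
Profit = SGD 1,349,363.83 − SGD 1,315,000.00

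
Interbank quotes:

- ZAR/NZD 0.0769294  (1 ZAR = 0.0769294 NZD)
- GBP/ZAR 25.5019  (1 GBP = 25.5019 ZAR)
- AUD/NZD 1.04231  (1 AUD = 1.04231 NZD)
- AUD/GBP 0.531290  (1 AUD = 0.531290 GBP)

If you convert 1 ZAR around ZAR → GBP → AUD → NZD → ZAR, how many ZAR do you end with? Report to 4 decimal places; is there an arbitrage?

Around ZAR → GBP → AUD → NZD → ZAR: 1 ÷ 25.5019 ÷ 0.531290 × 1.04231 ÷ 0.0769294 = 1.000001
Product ≈ 1 (deviation 0.000%, within rounding noise).

1.0000 (no arbitrage)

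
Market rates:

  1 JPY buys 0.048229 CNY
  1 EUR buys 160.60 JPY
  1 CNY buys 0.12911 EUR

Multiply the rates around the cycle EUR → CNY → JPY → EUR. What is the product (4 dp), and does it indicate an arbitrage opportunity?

Around EUR → CNY → JPY → EUR: 1 ÷ 0.12911 ÷ 0.048229 ÷ 160.60 = 0.999969
Product ≈ 1 (deviation 0.003%, within rounding noise).

1.0000 (no arbitrage)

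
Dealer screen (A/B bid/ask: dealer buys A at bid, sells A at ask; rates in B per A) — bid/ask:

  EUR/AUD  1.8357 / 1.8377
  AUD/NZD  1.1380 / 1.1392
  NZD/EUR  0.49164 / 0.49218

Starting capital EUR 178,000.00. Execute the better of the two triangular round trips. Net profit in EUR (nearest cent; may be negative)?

Net profit: EUR 4,814.73

Best loop EUR → AUD → NZD → EUR:
EUR 178,000.00 × 1.8357 (sell EUR at bid) = AUD 326,754.60
AUD 326,754.60 × 1.1380 (sell AUD at bid) = NZD 371,846.73
NZD 371,846.73 × 0.49164 (sell NZD at bid) = EUR 182,814.73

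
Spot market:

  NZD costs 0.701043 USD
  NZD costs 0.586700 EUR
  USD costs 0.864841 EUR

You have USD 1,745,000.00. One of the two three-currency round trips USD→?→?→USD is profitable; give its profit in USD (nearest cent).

Profit: USD 58,267.98

Profitable loop is USD → EUR → NZD → USD:
USD 1,745,000.00 × 0.864841 = EUR 1,509,147.54
EUR 1,509,147.54 ÷ 0.586700 = NZD 2,572,264.44
NZD 2,572,264.44 × 0.701043 = USD 1,803,267.98
Profit = USD 1,803,267.98 − USD 1,745,000.00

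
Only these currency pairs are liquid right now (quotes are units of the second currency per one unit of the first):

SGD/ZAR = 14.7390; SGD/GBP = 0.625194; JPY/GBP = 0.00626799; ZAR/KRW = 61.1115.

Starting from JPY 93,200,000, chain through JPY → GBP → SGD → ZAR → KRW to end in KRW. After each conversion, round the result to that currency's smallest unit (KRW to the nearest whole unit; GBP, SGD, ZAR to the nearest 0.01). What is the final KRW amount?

JPY 93,200,000 × 0.00626799 = GBP 584,176.67
GBP 584,176.67 ÷ 0.625194 = SGD 934,392.64
SGD 934,392.64 × 14.7390 = ZAR 13,772,013.12
ZAR 13,772,013.12 × 61.1115 = KRW 841,628,380

KRW 841,628,380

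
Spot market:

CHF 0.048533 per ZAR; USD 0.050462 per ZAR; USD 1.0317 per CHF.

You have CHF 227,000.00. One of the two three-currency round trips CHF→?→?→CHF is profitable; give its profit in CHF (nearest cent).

Profitable loop is CHF → ZAR → USD → CHF:
CHF 227,000.00 ÷ 0.048533 = ZAR 4,677,229.93
ZAR 4,677,229.93 × 0.050462 = USD 236,022.38
USD 236,022.38 ÷ 1.0317 = CHF 228,770.36
Profit = CHF 228,770.36 − CHF 227,000.00

Profit: CHF 1,770.36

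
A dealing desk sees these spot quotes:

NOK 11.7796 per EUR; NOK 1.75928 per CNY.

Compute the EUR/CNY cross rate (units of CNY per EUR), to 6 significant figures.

1 EUR × 11.7796 = 11.7796 NOK
11.7796 NOK ÷ 1.75928 = 6.69569 CNY

EUR/CNY = 6.69569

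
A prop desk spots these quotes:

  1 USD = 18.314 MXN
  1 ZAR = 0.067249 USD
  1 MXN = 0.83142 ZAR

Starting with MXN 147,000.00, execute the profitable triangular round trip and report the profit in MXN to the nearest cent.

Profit: MXN 3,524.38

Profitable loop is MXN → ZAR → USD → MXN:
MXN 147,000.00 × 0.83142 = ZAR 122,218.74
ZAR 122,218.74 × 0.067249 = USD 8,219.09
USD 8,219.09 × 18.314 = MXN 150,524.38
Profit = MXN 150,524.38 − MXN 147,000.00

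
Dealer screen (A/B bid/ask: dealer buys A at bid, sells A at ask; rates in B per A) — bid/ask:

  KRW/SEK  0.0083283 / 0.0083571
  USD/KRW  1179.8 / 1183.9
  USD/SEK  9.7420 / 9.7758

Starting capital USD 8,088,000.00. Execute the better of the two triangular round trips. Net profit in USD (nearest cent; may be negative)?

Best loop USD → KRW → SEK → USD:
USD 8,088,000.00 × 1179.8 (sell USD at bid) = KRW 9,542,222,400
KRW 9,542,222,400 × 0.0083283 (sell KRW at bid) = SEK 79,470,490.81
SEK 79,470,490.81 ÷ 9.7758 (buy USD at ask) = USD 8,129,308.17

Net profit: USD 41,308.17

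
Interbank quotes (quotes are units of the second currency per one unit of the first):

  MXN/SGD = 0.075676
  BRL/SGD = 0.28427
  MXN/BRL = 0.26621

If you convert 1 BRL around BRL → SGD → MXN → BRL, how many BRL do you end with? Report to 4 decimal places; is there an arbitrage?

1.0000 (no arbitrage)

Around BRL → SGD → MXN → BRL: 1 × 0.28427 ÷ 0.075676 × 0.26621 = 0.999994
Product ≈ 1 (deviation 0.001%, within rounding noise).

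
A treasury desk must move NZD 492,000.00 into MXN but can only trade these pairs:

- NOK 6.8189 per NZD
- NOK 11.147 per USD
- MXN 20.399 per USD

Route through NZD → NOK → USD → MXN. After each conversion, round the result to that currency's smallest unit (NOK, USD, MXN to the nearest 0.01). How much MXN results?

NZD 492,000.00 × 6.8189 = NOK 3,354,898.80
NOK 3,354,898.80 ÷ 11.147 = USD 300,968.76
USD 300,968.76 × 20.399 = MXN 6,139,461.74

MXN 6,139,461.74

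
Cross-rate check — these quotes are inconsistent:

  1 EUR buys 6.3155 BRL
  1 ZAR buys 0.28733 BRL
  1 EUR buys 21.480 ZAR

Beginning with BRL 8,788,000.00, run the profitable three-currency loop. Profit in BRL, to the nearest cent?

Profitable loop is BRL → ZAR → EUR → BRL:
BRL 8,788,000.00 ÷ 0.28733 = ZAR 30,585,041.59
ZAR 30,585,041.59 ÷ 21.480 = EUR 1,423,884.62
EUR 1,423,884.62 × 6.3155 = BRL 8,992,543.30
Profit = BRL 8,992,543.30 − BRL 8,788,000.00

Profit: BRL 204,543.30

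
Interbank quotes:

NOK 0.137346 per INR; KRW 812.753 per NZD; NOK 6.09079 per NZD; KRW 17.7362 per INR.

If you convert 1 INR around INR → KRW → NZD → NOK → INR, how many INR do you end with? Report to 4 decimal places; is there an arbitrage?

0.9677 (arbitrage exists)

Around INR → KRW → NZD → NOK → INR: 1 × 17.7362 ÷ 812.753 × 6.09079 ÷ 0.137346 = 0.967742
Product < 1; profitable direction is INR → NOK → NZD → KRW → INR.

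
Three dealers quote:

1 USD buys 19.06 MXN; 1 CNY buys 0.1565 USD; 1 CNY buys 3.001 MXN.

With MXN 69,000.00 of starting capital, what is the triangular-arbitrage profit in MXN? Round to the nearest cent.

Profitable loop is MXN → USD → CNY → MXN:
MXN 69,000.00 ÷ 19.06 = USD 3,620.15
USD 3,620.15 ÷ 0.1565 = CNY 23,131.93
CNY 23,131.93 × 3.001 = MXN 69,418.92
Profit = MXN 69,418.92 − MXN 69,000.00

Profit: MXN 418.92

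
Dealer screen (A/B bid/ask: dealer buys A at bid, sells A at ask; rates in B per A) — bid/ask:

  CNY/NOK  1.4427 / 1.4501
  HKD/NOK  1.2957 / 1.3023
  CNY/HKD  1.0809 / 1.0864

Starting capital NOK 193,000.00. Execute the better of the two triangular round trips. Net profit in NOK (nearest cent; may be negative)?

Best loop NOK → HKD → CNY → NOK:
NOK 193,000.00 ÷ 1.3023 (buy HKD at ask) = HKD 148,199.34
HKD 148,199.34 ÷ 1.0864 (buy CNY at ask) = CNY 136,413.24
CNY 136,413.24 × 1.4427 (sell CNY at bid) = NOK 196,803.38

Net profit: NOK 3,803.38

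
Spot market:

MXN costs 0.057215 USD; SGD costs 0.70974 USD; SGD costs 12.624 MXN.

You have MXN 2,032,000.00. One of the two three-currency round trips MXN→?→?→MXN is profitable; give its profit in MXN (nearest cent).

Profit: MXN 35,908.46

Profitable loop is MXN → USD → SGD → MXN:
MXN 2,032,000.00 × 0.057215 = USD 116,260.88
USD 116,260.88 ÷ 0.70974 = SGD 163,807.70
SGD 163,807.70 × 12.624 = MXN 2,067,908.46
Profit = MXN 2,067,908.46 − MXN 2,032,000.00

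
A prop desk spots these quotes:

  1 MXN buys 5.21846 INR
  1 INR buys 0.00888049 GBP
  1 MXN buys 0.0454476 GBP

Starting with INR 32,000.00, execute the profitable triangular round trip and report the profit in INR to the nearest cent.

Profitable loop is INR → GBP → MXN → INR:
INR 32,000.00 × 0.00888049 = GBP 284.18
GBP 284.18 ÷ 0.0454476 = MXN 6,252.82
MXN 6,252.82 × 5.21846 = INR 32,630.09
Profit = INR 32,630.09 − INR 32,000.00

Profit: INR 630.09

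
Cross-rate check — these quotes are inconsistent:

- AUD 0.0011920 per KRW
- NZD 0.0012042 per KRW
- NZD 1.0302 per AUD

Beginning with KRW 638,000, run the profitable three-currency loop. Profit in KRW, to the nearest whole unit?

Profitable loop is KRW → AUD → NZD → KRW:
KRW 638,000 × 0.0011920 = AUD 760.50
AUD 760.50 × 1.0302 = NZD 783.46
NZD 783.46 ÷ 0.0012042 = KRW 650,609
Profit = KRW 650,609 − KRW 638,000

Profit: KRW 12,609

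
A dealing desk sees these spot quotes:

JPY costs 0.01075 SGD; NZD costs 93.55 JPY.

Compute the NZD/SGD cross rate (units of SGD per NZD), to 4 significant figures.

1 NZD × 93.55 = 93.55 JPY
93.55 JPY × 0.01075 = 1.00566 SGD

NZD/SGD = 1.006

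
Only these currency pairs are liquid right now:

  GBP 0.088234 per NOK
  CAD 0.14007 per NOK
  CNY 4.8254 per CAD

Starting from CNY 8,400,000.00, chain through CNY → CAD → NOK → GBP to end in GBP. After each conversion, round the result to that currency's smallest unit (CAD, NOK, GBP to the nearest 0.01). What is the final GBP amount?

GBP 1,096,571.12

CNY 8,400,000.00 ÷ 4.8254 = CAD 1,740,788.33
CAD 1,740,788.33 ÷ 0.14007 = NOK 12,427,988.36
NOK 12,427,988.36 × 0.088234 = GBP 1,096,571.12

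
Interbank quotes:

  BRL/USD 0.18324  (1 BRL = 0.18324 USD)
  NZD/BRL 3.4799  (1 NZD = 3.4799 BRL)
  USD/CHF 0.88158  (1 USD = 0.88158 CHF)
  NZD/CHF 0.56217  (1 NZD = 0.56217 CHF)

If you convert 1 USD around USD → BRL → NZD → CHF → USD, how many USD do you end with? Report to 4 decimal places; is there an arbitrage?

Around USD → BRL → NZD → CHF → USD: 1 ÷ 0.18324 ÷ 3.4799 × 0.56217 ÷ 0.88158 = 1.000043
Product ≈ 1 (deviation 0.004%, within rounding noise).

1.0000 (no arbitrage)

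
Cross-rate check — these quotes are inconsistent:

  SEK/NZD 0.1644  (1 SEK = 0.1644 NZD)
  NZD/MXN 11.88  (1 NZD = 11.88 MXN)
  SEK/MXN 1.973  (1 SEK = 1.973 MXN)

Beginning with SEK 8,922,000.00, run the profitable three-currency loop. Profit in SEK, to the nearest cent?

Profitable loop is SEK → MXN → NZD → SEK:
SEK 8,922,000.00 × 1.973 = MXN 17,603,106.00
MXN 17,603,106.00 ÷ 11.88 = NZD 1,481,742.93
NZD 1,481,742.93 ÷ 0.1644 = SEK 9,013,034.85
Profit = SEK 9,013,034.85 − SEK 8,922,000.00

Profit: SEK 91,034.85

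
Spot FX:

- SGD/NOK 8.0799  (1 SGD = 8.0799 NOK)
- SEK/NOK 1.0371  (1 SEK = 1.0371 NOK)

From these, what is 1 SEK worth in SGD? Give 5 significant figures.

SEK/SGD = 0.12836

1 SEK × 1.0371 = 1.0371 NOK
1.0371 NOK ÷ 8.0799 = 0.128356 SGD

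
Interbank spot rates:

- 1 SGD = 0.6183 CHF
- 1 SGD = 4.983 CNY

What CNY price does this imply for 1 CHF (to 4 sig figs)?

1 CHF ÷ 0.6183 = 1.61734 SGD
1.61734 SGD × 4.983 = 8.05919 CNY

CHF/CNY = 8.059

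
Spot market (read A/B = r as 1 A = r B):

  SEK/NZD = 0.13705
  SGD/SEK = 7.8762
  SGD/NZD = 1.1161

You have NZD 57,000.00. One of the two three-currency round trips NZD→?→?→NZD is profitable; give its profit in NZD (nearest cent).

Profitable loop is NZD → SEK → SGD → NZD:
NZD 57,000.00 ÷ 0.13705 = SEK 415,906.60
SEK 415,906.60 ÷ 7.8762 = SGD 52,805.49
SGD 52,805.49 × 1.1161 = NZD 58,936.21
Profit = NZD 58,936.21 − NZD 57,000.00

Profit: NZD 1,936.21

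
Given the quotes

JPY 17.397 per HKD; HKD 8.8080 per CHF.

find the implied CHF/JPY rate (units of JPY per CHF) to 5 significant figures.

1 CHF × 8.8080 = 8.808 HKD
8.808 HKD × 17.397 = 153.233 JPY

CHF/JPY = 153.23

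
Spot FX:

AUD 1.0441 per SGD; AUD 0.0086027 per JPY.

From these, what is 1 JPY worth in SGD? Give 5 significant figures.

JPY/SGD = 0.0082393

1 JPY × 0.0086027 = 0.0086027 AUD
0.0086027 AUD ÷ 1.0441 = 0.00823934 SGD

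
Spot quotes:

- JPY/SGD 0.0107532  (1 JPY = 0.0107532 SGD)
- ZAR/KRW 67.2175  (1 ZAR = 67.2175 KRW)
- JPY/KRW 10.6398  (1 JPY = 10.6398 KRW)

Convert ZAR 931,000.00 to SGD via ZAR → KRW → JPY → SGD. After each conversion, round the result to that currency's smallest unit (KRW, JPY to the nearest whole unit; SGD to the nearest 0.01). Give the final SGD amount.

ZAR 931,000.00 × 67.2175 = KRW 62,579,492
KRW 62,579,492 ÷ 10.6398 = JPY 5,881,642
JPY 5,881,642 × 0.0107532 = SGD 63,246.47

SGD 63,246.47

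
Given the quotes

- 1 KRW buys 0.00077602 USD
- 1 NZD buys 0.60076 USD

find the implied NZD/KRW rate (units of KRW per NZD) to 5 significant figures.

NZD/KRW = 774.16

1 NZD × 0.60076 = 0.60076 USD
0.60076 USD ÷ 0.00077602 = 774.155 KRW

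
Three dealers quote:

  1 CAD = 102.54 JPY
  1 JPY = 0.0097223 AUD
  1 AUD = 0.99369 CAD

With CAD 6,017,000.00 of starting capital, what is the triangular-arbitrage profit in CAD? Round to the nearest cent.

Profitable loop is CAD → AUD → JPY → CAD:
CAD 6,017,000.00 ÷ 0.99369 = AUD 6,055,208.36
AUD 6,055,208.36 ÷ 0.0097223 = JPY 622,816,449
JPY 622,816,449 ÷ 102.54 = CAD 6,073,887.74
Profit = CAD 6,073,887.74 − CAD 6,017,000.00

Profit: CAD 56,887.74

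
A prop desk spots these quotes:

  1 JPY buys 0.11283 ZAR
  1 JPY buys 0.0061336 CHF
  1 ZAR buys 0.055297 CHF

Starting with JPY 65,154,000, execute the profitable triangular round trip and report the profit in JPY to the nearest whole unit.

Profit: JPY 1,121,314

Profitable loop is JPY → ZAR → CHF → JPY:
JPY 65,154,000 × 0.11283 = ZAR 7,351,325.82
ZAR 7,351,325.82 × 0.055297 = CHF 406,506.26
CHF 406,506.26 ÷ 0.0061336 = JPY 66,275,314
Profit = JPY 66,275,314 − JPY 65,154,000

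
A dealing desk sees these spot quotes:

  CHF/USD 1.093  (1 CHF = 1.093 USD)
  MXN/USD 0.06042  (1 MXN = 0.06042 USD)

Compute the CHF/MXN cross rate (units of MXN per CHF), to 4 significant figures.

1 CHF × 1.093 = 1.093 USD
1.093 USD ÷ 0.06042 = 18.09 MXN

CHF/MXN = 18.09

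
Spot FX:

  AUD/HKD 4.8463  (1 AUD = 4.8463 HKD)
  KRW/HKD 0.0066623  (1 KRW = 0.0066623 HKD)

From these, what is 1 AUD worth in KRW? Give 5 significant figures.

AUD/KRW = 727.42

1 AUD × 4.8463 = 4.8463 HKD
4.8463 HKD ÷ 0.0066623 = 727.421 KRW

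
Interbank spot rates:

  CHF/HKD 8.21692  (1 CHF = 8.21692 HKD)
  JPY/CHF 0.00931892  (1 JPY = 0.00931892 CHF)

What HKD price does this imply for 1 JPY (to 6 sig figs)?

1 JPY × 0.00931892 = 0.00931892 CHF
0.00931892 CHF × 8.21692 = 0.0765728 HKD

JPY/HKD = 0.0765728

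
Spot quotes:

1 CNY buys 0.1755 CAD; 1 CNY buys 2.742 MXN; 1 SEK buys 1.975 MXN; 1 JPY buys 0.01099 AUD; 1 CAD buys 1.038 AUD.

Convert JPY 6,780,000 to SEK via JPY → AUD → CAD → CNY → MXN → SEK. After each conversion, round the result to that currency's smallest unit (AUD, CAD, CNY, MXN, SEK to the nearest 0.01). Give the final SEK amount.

SEK 567,875.64

JPY 6,780,000 × 0.01099 = AUD 74,512.20
AUD 74,512.20 ÷ 1.038 = CAD 71,784.39
CAD 71,784.39 ÷ 0.1755 = CNY 409,027.86
CNY 409,027.86 × 2.742 = MXN 1,121,554.39
MXN 1,121,554.39 ÷ 1.975 = SEK 567,875.64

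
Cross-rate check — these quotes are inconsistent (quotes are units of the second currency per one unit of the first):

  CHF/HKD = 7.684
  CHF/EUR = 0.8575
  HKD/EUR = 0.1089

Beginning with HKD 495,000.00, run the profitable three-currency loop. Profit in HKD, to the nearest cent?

Profit: HKD 12,252.38

Profitable loop is HKD → CHF → EUR → HKD:
HKD 495,000.00 ÷ 7.684 = CHF 64,419.57
CHF 64,419.57 × 0.8575 = EUR 55,239.78
EUR 55,239.78 ÷ 0.1089 = HKD 507,252.38
Profit = HKD 507,252.38 − HKD 495,000.00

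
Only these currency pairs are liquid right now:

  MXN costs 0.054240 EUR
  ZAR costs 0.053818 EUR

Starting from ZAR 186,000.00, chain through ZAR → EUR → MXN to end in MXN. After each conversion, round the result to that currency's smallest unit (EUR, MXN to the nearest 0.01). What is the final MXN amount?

ZAR 186,000.00 × 0.053818 = EUR 10,010.15
EUR 10,010.15 ÷ 0.054240 = MXN 184,552.91

MXN 184,552.91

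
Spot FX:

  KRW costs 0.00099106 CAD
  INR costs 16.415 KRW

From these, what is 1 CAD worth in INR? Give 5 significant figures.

1 CAD ÷ 0.00099106 = 1009.02 KRW
1009.02 KRW ÷ 16.415 = 61.4694 INR

CAD/INR = 61.469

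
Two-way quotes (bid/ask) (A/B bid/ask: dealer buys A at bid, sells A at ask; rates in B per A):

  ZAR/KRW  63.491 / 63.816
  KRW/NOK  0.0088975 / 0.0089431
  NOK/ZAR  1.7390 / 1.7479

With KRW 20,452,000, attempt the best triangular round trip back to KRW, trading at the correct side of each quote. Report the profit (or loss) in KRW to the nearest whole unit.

Net profit: KRW 50,251

Best loop KRW → ZAR → NOK → KRW:
KRW 20,452,000 ÷ 63.816 (buy ZAR at ask) = ZAR 320,483.89
ZAR 320,483.89 ÷ 1.7479 (buy NOK at ask) = NOK 183,353.68
NOK 183,353.68 ÷ 0.0089431 (buy KRW at ask) = KRW 20,502,251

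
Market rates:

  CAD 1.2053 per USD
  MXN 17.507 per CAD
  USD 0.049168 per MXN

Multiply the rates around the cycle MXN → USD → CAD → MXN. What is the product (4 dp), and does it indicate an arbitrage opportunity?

1.0375 (arbitrage exists)

Around MXN → USD → CAD → MXN: 1 × 0.049168 × 1.2053 × 17.507 = 1.037503
Product > 1; profitable direction is MXN → USD → CAD → MXN.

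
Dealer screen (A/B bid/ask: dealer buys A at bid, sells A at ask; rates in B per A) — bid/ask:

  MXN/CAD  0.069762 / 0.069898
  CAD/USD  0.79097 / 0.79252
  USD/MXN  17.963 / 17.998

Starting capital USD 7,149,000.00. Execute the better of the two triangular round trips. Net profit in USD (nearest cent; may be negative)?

Best loop USD → CAD → MXN → USD:
USD 7,149,000.00 ÷ 0.79252 (buy CAD at ask) = CAD 9,020,592.54
CAD 9,020,592.54 ÷ 0.069898 (buy MXN at ask) = MXN 129,053,657.33
MXN 129,053,657.33 ÷ 17.998 (buy USD at ask) = USD 7,170,444.35

Net profit: USD 21,444.35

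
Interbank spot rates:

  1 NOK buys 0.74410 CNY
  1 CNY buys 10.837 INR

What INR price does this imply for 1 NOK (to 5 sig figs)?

1 NOK × 0.74410 = 0.7441 CNY
0.7441 CNY × 10.837 = 8.06381 INR

NOK/INR = 8.0638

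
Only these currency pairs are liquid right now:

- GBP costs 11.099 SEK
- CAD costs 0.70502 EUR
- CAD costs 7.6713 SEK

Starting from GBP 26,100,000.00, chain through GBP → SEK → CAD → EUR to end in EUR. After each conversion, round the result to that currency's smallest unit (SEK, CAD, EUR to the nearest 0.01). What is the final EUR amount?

EUR 26,622,990.00

GBP 26,100,000.00 × 11.099 = SEK 289,683,900.00
SEK 289,683,900.00 ÷ 7.6713 = CAD 37,762,035.12
CAD 37,762,035.12 × 0.70502 = EUR 26,622,990.00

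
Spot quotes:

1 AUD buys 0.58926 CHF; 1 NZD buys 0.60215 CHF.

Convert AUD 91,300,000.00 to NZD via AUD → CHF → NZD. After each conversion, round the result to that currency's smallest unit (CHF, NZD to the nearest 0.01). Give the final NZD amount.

NZD 89,345,575.02

AUD 91,300,000.00 × 0.58926 = CHF 53,799,438.00
CHF 53,799,438.00 ÷ 0.60215 = NZD 89,345,575.02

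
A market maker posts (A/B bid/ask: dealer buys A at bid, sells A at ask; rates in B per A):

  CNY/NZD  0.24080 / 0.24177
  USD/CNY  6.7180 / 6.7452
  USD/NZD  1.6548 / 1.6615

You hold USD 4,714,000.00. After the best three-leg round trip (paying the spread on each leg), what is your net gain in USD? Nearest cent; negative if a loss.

Best loop USD → NZD → CNY → USD:
USD 4,714,000.00 × 1.6548 (sell USD at bid) = NZD 7,800,727.20
NZD 7,800,727.20 ÷ 0.24177 (buy CNY at ask) = CNY 32,265,075.07
CNY 32,265,075.07 ÷ 6.7452 (buy USD at ask) = USD 4,783,412.66

Net profit: USD 69,412.66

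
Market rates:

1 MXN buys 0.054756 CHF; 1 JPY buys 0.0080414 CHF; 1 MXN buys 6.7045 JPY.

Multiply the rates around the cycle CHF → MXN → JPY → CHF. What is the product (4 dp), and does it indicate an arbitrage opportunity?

0.9846 (arbitrage exists)

Around CHF → MXN → JPY → CHF: 1 ÷ 0.054756 × 6.7045 × 0.0080414 = 0.984615
Product < 1; profitable direction is CHF → JPY → MXN → CHF.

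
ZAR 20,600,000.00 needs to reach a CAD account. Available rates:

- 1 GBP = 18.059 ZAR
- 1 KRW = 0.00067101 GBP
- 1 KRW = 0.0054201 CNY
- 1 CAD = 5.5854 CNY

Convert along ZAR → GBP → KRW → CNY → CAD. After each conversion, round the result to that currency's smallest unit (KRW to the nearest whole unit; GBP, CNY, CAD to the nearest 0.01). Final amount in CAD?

ZAR 20,600,000.00 ÷ 18.059 = GBP 1,140,705.47
GBP 1,140,705.47 ÷ 0.00067101 = KRW 1,699,982,817
KRW 1,699,982,817 × 0.0054201 = CNY 9,214,076.87
CNY 9,214,076.87 ÷ 5.5854 = CAD 1,649,671.80

CAD 1,649,671.80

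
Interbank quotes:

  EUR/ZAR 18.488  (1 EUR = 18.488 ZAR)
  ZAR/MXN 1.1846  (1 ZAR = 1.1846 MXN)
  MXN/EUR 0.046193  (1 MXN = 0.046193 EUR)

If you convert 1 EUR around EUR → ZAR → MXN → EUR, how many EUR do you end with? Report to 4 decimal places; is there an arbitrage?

Around EUR → ZAR → MXN → EUR: 1 × 18.488 × 1.1846 × 0.046193 = 1.011668
Product > 1; profitable direction is EUR → ZAR → MXN → EUR.

1.0117 (arbitrage exists)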